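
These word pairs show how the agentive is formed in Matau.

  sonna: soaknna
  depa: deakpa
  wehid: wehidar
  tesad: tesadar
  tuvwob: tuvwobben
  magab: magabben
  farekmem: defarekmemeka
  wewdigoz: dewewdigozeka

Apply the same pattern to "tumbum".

sonna and tesad both have last vowel 'a' yet inflect differently (soaknna, tesadar), so the last vowel is not what conditions the rule; the final letter is.
"tumbum" ends in -m. The one such stem in the data (farekmem → defarekmemeka) adds de- … -eka around the stem, so the same rule applies.
So tumbum → detumbumeka.

detumbumeka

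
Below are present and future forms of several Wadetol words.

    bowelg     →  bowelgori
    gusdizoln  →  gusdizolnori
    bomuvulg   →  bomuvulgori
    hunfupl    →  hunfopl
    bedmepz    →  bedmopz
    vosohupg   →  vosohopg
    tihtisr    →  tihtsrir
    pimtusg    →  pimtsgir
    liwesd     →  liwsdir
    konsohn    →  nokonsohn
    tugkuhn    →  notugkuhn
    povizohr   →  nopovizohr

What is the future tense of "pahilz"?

bowelg and vosohupg both end in -g yet inflect differently (bowelgori, vosohopg), so the final letter is not what conditions the rule; the second-to-last letter is.
"pahilz" has second-to-last letter 'l'. The stems whose second-to-last letter is 'l' (bowelg → bowelgori, gusdizoln → gusdizolnori, bomuvulg → bomuvulgori) add -ori.
So pahilz → pahilzori.

pahilzori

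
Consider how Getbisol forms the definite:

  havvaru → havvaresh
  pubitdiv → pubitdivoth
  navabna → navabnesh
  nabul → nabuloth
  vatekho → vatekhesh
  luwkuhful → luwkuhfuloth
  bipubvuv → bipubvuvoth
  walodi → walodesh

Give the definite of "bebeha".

bebehesh

luwkuhful and havvaru both have last vowel 'u' yet inflect differently (luwkuhfuloth, havvaresh), so the last vowel is not what conditions the rule; whether the stem ends in a vowel or a consonant is.
"bebeha" ends in a vowel. The stems ending in a vowel (navabna → navabnesh, vatekho → vatekhesh, havvaru → havvaresh) drop the final letter and add -esh.
So bebeha → bebehesh.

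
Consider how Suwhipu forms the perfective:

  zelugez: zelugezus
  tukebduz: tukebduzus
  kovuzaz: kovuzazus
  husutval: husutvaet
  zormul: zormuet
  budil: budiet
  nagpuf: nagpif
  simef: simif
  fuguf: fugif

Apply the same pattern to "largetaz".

largetazus

"largetaz" ends in -z. The stems ending in -z (zelugez → zelugezus, tukebduz → tukebduzus, kovuzaz → kovuzazus) add -us.
So largetaz → largetazus.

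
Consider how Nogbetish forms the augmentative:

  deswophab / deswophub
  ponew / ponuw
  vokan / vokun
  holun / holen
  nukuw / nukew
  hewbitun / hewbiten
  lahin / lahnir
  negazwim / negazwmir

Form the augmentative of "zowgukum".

zowgukem

"zowgukum" has last vowel 'u'. The stems whose last vowel is 'u' (holun → holen, nukuw → nukew, hewbitun → hewbiten) change the last vowel to 'e'.
So zowgukum → zowgukem.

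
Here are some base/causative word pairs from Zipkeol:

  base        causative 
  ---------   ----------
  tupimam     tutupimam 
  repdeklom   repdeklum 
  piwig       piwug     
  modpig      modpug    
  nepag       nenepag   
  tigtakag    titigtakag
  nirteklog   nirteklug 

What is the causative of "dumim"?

tupimam and repdeklom both end in -m yet inflect differently (tutupimam, repdeklum), so the final letter is not what conditions the rule; the last vowel is.
"dumim" has last vowel 'i'. The stems whose last vowel is 'i' (modpig → modpug, piwig → piwug) change the last vowel to 'u'.
So dumim → dumum.

dumum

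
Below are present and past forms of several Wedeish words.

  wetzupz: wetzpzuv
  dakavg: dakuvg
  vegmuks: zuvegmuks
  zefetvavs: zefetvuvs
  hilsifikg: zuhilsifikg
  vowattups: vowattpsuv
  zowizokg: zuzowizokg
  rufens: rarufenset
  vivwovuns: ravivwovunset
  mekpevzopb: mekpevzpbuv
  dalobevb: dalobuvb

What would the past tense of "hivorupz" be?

hivorpzuv

rufens and vegmuks both end in -s yet inflect differently (rarufenset, zuvegmuks), so the final letter is not what conditions the rule; the second-to-last letter is.
"hivorupz" has second-to-last letter 'p'. The stems whose second-to-last letter is 'p' (vowattups → vowattpsuv, mekpevzopb → mekpevzpbuv, wetzupz → wetzpzuv) delete the last vowel and add -uv.
The other patterns: stems whose second-to-last letter is 'n' add ra- … -et around the stem; stems whose second-to-last letter is 'k' add the prefix zu-; stems whose second-to-last letter is 'v' change the last vowel to 'u'.
So hivorupz → hivorpzuv.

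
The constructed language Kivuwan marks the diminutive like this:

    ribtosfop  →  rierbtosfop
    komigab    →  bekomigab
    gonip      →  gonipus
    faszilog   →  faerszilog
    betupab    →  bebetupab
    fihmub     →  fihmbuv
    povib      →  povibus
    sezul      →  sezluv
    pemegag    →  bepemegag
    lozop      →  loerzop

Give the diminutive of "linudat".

belinudat

"linudat" has last vowel 'a'. The stems whose last vowel is 'a' (komigab → bekomigab, pemegag → bepemegag, betupab → bebetupab) add the prefix be-.
The other patterns: stems whose last vowel is 'i' add -us; stems whose last vowel is 'u' delete the last vowel and add -uv; stems whose last vowel is 'o' insert -er- after the first vowel.
So linudat → belinudat.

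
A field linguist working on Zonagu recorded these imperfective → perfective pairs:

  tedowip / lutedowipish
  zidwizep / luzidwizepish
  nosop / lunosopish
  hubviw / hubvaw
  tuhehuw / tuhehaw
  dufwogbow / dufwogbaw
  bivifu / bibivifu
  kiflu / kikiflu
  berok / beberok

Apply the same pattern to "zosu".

zozosu

tedowip and hubviw both have last vowel 'i' yet inflect differently (lutedowipish, hubvaw), so the last vowel is not what conditions the rule; the final letter is.
"zosu" ends in -u. The stems ending in -u (bivifu → bibivifu, kiflu → kikiflu) repeat the first consonant+vowel as a prefix.
So zosu → zozosu.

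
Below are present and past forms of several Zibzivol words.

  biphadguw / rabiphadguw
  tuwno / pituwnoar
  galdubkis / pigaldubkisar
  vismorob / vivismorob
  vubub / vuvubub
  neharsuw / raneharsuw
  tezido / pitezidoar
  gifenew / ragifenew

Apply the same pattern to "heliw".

biphadguw and vubub both have last vowel 'u' yet inflect differently (rabiphadguw, vuvubub), so the last vowel is not what conditions the rule; the final letter is.
"heliw" ends in -w. The stems ending in -w (biphadguw → rabiphadguw, gifenew → ragifenew, neharsuw → raneharsuw) add the prefix ra-.
So heliw → raheliw.

raheliw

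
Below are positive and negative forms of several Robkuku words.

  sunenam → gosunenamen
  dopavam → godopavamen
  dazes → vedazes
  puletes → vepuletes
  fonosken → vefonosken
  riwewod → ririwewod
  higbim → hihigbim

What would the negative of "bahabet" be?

sunenam and higbim both end in -m yet inflect differently (gosunenamen, hihigbim), so the final letter is not what conditions the rule; the last vowel is.
"bahabet" has last vowel 'e'. The stems whose last vowel is 'e' (dazes → vedazes, puletes → vepuletes, fonosken → vefonosken) add the prefix ve-.
The other patterns: stems whose last vowel is 'a' add go- … -en around the stem; stems whose last vowel is 'i' or 'o' repeat the first consonant+vowel as a prefix.
So bahabet → vebahabet.

vebahabet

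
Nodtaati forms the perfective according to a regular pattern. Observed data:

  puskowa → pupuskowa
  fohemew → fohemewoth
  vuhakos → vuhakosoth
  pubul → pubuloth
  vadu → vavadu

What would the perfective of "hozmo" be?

"hozmo" ends in a vowel. The stems ending in a vowel (puskowa → pupuskowa, vadu → vavadu) repeat the first consonant+vowel as a prefix.
The other pattern: stems ending in a consonant add -oth.
So hozmo → hohozmo.

hohozmo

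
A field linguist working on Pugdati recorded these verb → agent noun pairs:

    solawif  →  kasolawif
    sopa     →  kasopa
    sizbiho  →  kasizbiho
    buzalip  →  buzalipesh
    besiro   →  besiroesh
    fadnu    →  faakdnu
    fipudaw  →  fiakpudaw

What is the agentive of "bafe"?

"bafe" begins with b-. The stems beginning with b- (buzalip → buzalipesh, besiro → besiroesh) add -esh.
So bafe → bafeesh.

bafeesh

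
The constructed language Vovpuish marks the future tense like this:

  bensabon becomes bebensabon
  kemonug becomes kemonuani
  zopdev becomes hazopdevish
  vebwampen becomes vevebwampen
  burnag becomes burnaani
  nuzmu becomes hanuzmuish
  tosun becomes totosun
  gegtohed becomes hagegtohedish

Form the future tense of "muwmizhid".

hamuwmizhidish

kemonug and tosun both have last vowel 'u' yet inflect differently (kemonuani, totosun), so the last vowel is not what conditions the rule; the final letter is.
"muwmizhid" ends in -d. The one such stem in the data (gegtohed → hagegtohedish) adds ha- … -ish around the stem, so the same rule applies.
The other patterns: stems ending in -g drop the final letter and add -ani; stems ending in -n repeat the first consonant+vowel as a prefix.
So muwmizhid → hamuwmizhidish.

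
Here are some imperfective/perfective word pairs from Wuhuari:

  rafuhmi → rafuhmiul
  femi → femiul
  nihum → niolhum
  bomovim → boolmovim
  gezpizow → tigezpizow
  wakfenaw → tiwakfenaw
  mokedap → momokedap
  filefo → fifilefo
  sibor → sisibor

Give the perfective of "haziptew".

tihaziptew

rafuhmi and bomovim both have last vowel 'i' yet inflect differently (rafuhmiul, boolmovim), so the last vowel is not what conditions the rule; the final letter is.
"haziptew" ends in -w. The stems ending in -w (gezpizow → tigezpizow, wakfenaw → tiwakfenaw) add the prefix ti-.
The other patterns: stems ending in -i add -ul; stems ending in -m insert -ol- after the first vowel; stems ending in -o, -p or -r repeat the first consonant+vowel as a prefix.
So haziptew → tihaziptew.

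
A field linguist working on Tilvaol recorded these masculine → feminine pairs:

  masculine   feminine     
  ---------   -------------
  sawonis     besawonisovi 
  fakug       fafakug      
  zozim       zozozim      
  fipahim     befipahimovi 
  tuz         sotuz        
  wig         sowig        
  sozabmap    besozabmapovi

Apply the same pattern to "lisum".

lilisum

wig and fakug both end in -g yet inflect differently (sowig, fafakug), so the final letter is not what conditions the rule; the number of vowels is.
"lisum" has 2 vowels. The stems with 2 vowels (zozim → zozozim, fakug → fafakug) repeat the first consonant+vowel as a prefix.
So lisum → lilisum.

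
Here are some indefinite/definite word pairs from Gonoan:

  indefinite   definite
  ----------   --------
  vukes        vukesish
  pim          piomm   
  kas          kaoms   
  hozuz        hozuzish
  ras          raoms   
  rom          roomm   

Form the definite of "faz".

faomz

vukes and kas both end in -s yet inflect differently (vukesish, kaoms), so the final letter is not what conditions the rule; the number of vowels is.
"faz" has 1 vowel. The stems with 1 vowel (kas → kaoms, rom → roomm, pim → piomm) insert -om- after the first vowel.
So faz → faomz.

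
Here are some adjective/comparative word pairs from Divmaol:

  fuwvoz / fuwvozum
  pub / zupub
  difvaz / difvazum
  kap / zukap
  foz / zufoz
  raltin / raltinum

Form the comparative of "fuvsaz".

fuvsazum

foz and fuwvoz both end in -z yet inflect differently (zufoz, fuwvozum), so the final letter is not what conditions the rule; the number of vowels is.
"fuvsaz" has 2 vowels. The stems with 2 vowels (raltin → raltinum, fuwvoz → fuwvozum, difvaz → difvazum) add -um.
The other pattern: stems with 1 vowel add the prefix zu-.
So fuvsaz → fuvsazum.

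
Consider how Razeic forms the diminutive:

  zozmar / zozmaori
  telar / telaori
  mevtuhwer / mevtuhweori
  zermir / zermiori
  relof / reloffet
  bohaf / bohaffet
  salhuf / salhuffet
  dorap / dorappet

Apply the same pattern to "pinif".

zozmar and bohaf both have last vowel 'a' yet inflect differently (zozmaori, bohaffet), so the last vowel is not what conditions the rule; the final letter is.
"pinif" ends in -f. The stems ending in -f (relof → reloffet, bohaf → bohaffet, salhuf → salhuffet) double the final consonant and add -et.
So pinif → piniffet.

piniffet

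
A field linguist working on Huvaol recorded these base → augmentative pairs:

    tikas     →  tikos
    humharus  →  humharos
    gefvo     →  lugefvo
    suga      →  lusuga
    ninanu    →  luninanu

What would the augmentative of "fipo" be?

"fipo" ends in a vowel. The stems ending in a vowel (ninanu → luninanu, gefvo → lugefvo, suga → lusuga) add the prefix lu-.
The other pattern: stems ending in a consonant change the last vowel to 'o'.
So fipo → lufipo.

lufipo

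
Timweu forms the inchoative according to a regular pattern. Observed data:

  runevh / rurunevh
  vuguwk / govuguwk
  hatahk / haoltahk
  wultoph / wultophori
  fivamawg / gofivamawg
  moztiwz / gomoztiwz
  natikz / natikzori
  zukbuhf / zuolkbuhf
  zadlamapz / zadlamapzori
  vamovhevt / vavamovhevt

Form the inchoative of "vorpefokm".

vorpefokmori

hatahk and vuguwk both end in -k yet inflect differently (haoltahk, govuguwk), so the final letter is not what conditions the rule; the second-to-last letter is.
"vorpefokm" has second-to-last letter 'k'. The one such stem in the data (natikz → natikzori) adds -ori, so the same rule applies.
So vorpefokm → vorpefokmori.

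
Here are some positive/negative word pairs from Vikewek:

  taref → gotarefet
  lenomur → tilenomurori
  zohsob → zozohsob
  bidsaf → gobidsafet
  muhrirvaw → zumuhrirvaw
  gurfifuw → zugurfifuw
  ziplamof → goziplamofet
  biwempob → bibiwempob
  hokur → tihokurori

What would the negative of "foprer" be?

"foprer" ends in -r. The stems ending in -r (lenomur → tilenomurori, hokur → tihokurori) add ti- … -ori around the stem.
So foprer → tifoprerori.

tifoprerori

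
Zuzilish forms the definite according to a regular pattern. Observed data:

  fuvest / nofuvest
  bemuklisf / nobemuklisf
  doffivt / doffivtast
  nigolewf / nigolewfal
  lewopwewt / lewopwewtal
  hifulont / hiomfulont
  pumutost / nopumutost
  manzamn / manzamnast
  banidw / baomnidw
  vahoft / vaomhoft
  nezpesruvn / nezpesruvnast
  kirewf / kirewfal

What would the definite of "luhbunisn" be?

doffivt and pumutost both end in -t yet inflect differently (doffivtast, nopumutost), so the final letter is not what conditions the rule; the second-to-last letter is.
"luhbunisn" has second-to-last letter 's'. The stems whose second-to-last letter is 's' (pumutost → nopumutost, bemuklisf → nobemuklisf, fuvest → nofuvest) add the prefix no-.
So luhbunisn → noluhbunisn.

noluhbunisn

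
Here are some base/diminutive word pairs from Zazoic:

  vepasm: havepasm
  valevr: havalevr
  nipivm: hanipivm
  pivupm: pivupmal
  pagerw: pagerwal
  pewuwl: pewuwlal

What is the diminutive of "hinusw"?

hahinusw

"hinusw" has second-to-last letter 's'. The one such stem in the data (vepasm → havepasm) adds the prefix ha-, so the same rule applies.
So hinusw → hahinusw.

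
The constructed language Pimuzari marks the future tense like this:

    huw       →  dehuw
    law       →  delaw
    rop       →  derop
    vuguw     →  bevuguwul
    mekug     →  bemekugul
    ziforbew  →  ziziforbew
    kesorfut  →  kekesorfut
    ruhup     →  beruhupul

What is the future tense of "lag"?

huw and vuguw both end in -w yet inflect differently (dehuw, bevuguwul), so the final letter is not what conditions the rule; the number of vowels is.
"lag" has 1 vowel. The stems with 1 vowel (huw → dehuw, rop → derop, law → delaw) add the prefix de-.
The other patterns: stems with 2 vowels add be- … -ul around the stem; stems with 3 vowels repeat the first consonant+vowel as a prefix.
So lag → delag.

delag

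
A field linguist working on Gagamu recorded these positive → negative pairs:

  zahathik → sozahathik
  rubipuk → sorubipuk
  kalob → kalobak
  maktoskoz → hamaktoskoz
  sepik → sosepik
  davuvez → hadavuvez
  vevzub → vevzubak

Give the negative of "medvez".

maktoskoz and kalob both have last vowel 'o' yet inflect differently (hamaktoskoz, kalobak), so the last vowel is not what conditions the rule; the final letter is.
"medvez" ends in -z. The stems ending in -z (davuvez → hadavuvez, maktoskoz → hamaktoskoz) add the prefix ha-.
The other patterns: stems ending in -b add -ak; stems ending in -k add the prefix so-.
So medvez → hamedvez.

hamedvez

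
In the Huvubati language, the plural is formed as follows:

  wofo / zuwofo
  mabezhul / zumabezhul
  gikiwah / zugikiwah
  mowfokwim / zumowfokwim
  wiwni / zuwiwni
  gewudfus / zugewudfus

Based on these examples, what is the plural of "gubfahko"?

Every pair shown (wofo → zuwofo, mabezhul → zumabezhul, gikiwah → zugikiwah, …) follows the same rule: add the prefix zu-.
So gubfahko → zugubfahko.

zugubfahko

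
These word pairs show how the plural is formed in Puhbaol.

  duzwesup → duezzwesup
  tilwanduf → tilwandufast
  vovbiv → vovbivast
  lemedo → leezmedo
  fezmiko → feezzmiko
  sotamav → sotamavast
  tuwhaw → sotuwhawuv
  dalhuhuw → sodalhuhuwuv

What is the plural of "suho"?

tuwhaw and sotamav both have last vowel 'a' yet inflect differently (sotuwhawuv, sotamavast), so the last vowel is not what conditions the rule; the final letter is.
"suho" ends in -o. The stems ending in -o (fezmiko → feezzmiko, lemedo → leezmedo) insert -ez- after the first vowel.
So suho → suezho.

suezho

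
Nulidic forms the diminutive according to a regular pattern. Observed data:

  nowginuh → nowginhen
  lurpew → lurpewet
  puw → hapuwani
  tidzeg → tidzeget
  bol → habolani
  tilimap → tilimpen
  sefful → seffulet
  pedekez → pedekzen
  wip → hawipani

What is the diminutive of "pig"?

hapigani

puw and lurpew both end in -w yet inflect differently (hapuwani, lurpewet), so the final letter is not what conditions the rule; the number of vowels is.
"pig" has 1 vowel. The stems with 1 vowel (bol → habolani, wip → hawipani, puw → hapuwani) add ha- … -ani around the stem.
The other patterns: stems with 2 vowels add -et; stems with 3 vowels delete the last vowel and add -en.
So pig → hapigani.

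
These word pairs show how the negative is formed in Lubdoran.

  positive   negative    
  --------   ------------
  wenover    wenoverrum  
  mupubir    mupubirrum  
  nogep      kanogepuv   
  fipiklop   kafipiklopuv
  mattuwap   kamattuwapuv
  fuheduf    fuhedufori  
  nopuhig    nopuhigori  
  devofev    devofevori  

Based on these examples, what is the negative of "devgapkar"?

devgapkarrum

"devgapkar" ends in -r. The stems ending in -r (wenover → wenoverrum, mupubir → mupubirrum) double the final consonant and add -um.
The other patterns: stems ending in -p add ka- … -uv around the stem; stems ending in -f, -g or -v add -ori.
So devgapkar → devgapkarrum.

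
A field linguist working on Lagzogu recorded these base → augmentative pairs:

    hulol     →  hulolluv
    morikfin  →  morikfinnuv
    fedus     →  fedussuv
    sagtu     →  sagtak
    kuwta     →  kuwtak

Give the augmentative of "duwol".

duwolluv

sagtu and fedus both have last vowel 'u' yet inflect differently (sagtak, fedussuv), so the last vowel is not what conditions the rule; whether the stem ends in a vowel or a consonant is.
"duwol" ends in a consonant. The stems ending in a consonant (fedus → fedussuv, morikfin → morikfinnuv, hulol → hulolluv) double the final consonant and add -uv.
The other pattern: stems ending in a vowel drop the final letter and add -ak.
So duwol → duwolluv.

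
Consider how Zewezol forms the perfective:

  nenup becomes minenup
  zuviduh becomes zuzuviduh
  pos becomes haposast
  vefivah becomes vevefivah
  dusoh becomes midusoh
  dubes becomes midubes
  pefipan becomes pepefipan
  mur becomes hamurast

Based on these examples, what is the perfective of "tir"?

hatirast

pos and dubes both end in -s yet inflect differently (haposast, midubes), so the final letter is not what conditions the rule; the number of vowels is.
"tir" has 1 vowel. The stems with 1 vowel (mur → hamurast, pos → haposast) add ha- … -ast around the stem.
So tir → hatirast.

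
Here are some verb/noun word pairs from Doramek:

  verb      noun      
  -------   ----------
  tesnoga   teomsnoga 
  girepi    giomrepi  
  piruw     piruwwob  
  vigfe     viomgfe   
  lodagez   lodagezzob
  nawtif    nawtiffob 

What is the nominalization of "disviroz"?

lodagez and vigfe both have last vowel 'e' yet inflect differently (lodagezzob, viomgfe), so the last vowel is not what conditions the rule; whether the stem ends in a vowel or a consonant is.
"disviroz" ends in a consonant. The stems ending in a consonant (nawtif → nawtiffob, lodagez → lodagezzob, piruw → piruwwob) double the final consonant and add -ob.
So disviroz → disvirozzob.

disvirozzob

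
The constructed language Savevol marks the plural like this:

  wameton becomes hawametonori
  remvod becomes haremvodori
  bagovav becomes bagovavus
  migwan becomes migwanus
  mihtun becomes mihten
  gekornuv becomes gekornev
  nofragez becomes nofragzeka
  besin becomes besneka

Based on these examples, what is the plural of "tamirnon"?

hatamirnonori

wameton and migwan both end in -n yet inflect differently (hawametonori, migwanus), so the final letter is not what conditions the rule; the last vowel is.
"tamirnon" has last vowel 'o'. The stems whose last vowel is 'o' (wameton → hawametonori, remvod → haremvodori) add ha- … -ori around the stem.
The other patterns: stems whose last vowel is 'a' add -us; stems whose last vowel is 'u' change the last vowel to 'e'; stems whose last vowel is 'e' or 'i' delete the last vowel and add -eka.
So tamirnon → hatamirnonori.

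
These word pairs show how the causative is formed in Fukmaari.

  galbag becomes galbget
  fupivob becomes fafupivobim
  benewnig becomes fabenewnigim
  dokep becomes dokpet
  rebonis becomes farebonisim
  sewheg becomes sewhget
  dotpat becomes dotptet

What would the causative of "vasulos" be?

favasulosim

"vasulos" has 3 vowels. The stems with 3 vowels (benewnig → fabenewnigim, rebonis → farebonisim, fupivob → fafupivobim) add fa- … -im around the stem.
The other pattern: stems with 2 vowels delete the last vowel and add -et.
So vasulos → favasulosim.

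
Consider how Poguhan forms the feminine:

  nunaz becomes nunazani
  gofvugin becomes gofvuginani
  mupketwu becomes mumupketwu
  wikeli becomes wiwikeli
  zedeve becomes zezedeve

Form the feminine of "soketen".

wikeli and gofvugin both have last vowel 'i' yet inflect differently (wiwikeli, gofvuginani), so the last vowel is not what conditions the rule; whether the stem ends in a vowel or a consonant is.
"soketen" ends in a consonant. The stems ending in a consonant (gofvugin → gofvuginani, nunaz → nunazani) add -ani.
The other pattern: stems ending in a vowel repeat the first consonant+vowel as a prefix.
So soketen → soketenani.

soketenani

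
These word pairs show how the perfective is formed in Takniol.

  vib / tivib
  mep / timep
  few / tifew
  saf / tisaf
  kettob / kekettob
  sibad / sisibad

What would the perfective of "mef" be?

timef

vib and kettob both end in -b yet inflect differently (tivib, kekettob), so the final letter is not what conditions the rule; the number of vowels is.
"mef" has 1 vowel. The stems with 1 vowel (vib → tivib, mep → timep, few → tifew) add the prefix ti-.
The other pattern: stems with 2 vowels repeat the first consonant+vowel as a prefix.
So mef → timef.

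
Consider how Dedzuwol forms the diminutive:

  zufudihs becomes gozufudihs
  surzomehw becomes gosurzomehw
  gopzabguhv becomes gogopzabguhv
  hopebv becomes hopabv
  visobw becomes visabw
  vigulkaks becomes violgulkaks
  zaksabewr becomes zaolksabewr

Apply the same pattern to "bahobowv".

gopzabguhv and hopebv both end in -v yet inflect differently (gogopzabguhv, hopabv), so the final letter is not what conditions the rule; the second-to-last letter is.
"bahobowv" has second-to-last letter 'w'. The one such stem in the data (zaksabewr → zaolksabewr) inserts -ol- after the first vowel (as does vigulkaks), so the same rule applies.
So bahobowv → baolhobowv.

baolhobowv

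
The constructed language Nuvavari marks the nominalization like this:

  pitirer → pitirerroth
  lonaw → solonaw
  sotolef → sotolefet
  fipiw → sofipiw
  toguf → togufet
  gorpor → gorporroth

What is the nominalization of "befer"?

beferroth

"befer" ends in -r. The stems ending in -r (gorpor → gorporroth, pitirer → pitirerroth) double the final consonant and add -oth.
The other patterns: stems ending in -w add the prefix so-; stems ending in -f add -et.
So befer → beferroth.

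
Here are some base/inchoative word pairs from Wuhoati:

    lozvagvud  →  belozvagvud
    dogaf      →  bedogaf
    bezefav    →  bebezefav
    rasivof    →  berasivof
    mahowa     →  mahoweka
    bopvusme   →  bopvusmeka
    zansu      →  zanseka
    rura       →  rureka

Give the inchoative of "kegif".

bekegif

dogaf and mahowa both have last vowel 'a' yet inflect differently (bedogaf, mahoweka), so the last vowel is not what conditions the rule; whether the stem ends in a vowel or a consonant is.
"kegif" ends in a consonant. The stems ending in a consonant (lozvagvud → belozvagvud, dogaf → bedogaf, bezefav → bebezefav) add the prefix be-.
So kegif → bekegif.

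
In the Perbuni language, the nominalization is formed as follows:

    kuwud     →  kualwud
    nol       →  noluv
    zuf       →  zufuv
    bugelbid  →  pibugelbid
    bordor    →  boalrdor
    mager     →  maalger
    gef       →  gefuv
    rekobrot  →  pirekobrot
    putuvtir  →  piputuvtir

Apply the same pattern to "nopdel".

noalpdel

"nopdel" has 2 vowels. The stems with 2 vowels (bordor → boalrdor, mager → maalger, kuwud → kualwud) insert -al- after the first vowel.
So nopdel → noalpdel.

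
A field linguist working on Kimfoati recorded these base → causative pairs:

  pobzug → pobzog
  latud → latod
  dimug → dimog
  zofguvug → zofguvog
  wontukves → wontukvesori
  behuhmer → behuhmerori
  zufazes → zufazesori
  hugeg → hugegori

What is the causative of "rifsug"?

"rifsug" has last vowel 'u'. The stems whose last vowel is 'u' (pobzug → pobzog, latud → latod, dimug → dimog) change the last vowel to 'o'.
So rifsug → rifsog.

rifsog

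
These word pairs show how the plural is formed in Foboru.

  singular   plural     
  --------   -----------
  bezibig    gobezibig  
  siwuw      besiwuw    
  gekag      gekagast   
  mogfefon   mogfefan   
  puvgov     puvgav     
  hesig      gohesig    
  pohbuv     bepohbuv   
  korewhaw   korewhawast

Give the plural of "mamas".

mamasast

"mamas" has last vowel 'a'. The stems whose last vowel is 'a' (korewhaw → korewhawast, gekag → gekagast) add -ast.
So mamas → mamasast.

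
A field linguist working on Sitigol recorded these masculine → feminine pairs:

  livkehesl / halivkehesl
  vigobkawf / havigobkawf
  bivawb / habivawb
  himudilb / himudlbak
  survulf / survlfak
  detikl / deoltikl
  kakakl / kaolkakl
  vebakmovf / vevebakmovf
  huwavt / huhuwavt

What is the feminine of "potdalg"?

potdlgak

"potdalg" has second-to-last letter 'l'. The stems whose second-to-last letter is 'l' (himudilb → himudlbak, survulf → survlfak) delete the last vowel and add -ak.
So potdalg → potdlgak.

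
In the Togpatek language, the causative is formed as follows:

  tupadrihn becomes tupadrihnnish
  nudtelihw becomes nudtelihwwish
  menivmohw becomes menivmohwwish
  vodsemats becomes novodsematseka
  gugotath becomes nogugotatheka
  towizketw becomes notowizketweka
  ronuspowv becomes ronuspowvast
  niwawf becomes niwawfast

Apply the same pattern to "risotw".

norisotweka

nudtelihw and towizketw both end in -w yet inflect differently (nudtelihwwish, notowizketweka), so the final letter is not what conditions the rule; the second-to-last letter is.
"risotw" has second-to-last letter 't'. The stems whose second-to-last letter is 't' (vodsemats → novodsematseka, gugotath → nogugotatheka, towizketw → notowizketweka) add no- … -eka around the stem.
So risotw → norisotweka.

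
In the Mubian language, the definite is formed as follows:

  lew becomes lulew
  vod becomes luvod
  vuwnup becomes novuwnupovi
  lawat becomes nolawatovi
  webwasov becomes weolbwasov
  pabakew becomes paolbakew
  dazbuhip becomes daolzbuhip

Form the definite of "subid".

lew and pabakew both end in -w yet inflect differently (lulew, paolbakew), so the final letter is not what conditions the rule; the number of vowels is.
"subid" has 2 vowels. The stems with 2 vowels (vuwnup → novuwnupovi, lawat → nolawatovi) add no- … -ovi around the stem.
The other patterns: stems with 1 vowel add the prefix lu-; stems with 3 vowels insert -ol- after the first vowel.
So subid → nosubidovi.

nosubidovi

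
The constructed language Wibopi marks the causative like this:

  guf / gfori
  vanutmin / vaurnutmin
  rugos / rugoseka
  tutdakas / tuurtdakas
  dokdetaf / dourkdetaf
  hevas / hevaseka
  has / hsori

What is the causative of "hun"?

hnori

has and hevas both end in -s yet inflect differently (hsori, hevaseka), so the final letter is not what conditions the rule; the number of vowels is.
"hun" has 1 vowel. The stems with 1 vowel (has → hsori, guf → gfori) delete the last vowel and add -ori.
So hun → hnori.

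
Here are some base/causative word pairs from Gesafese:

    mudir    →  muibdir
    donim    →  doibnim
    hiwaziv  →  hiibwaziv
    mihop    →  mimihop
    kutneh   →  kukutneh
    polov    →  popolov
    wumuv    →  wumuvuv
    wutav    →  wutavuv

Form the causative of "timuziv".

tiibmuziv

"timuziv" has last vowel 'i'. The stems whose last vowel is 'i' (mudir → muibdir, donim → doibnim, hiwaziv → hiibwaziv) insert -ib- after the first vowel.
The other patterns: stems whose last vowel is 'e' or 'o' repeat the first consonant+vowel as a prefix; stems whose last vowel is 'a' or 'u' add -uv.
So timuziv → tiibmuziv.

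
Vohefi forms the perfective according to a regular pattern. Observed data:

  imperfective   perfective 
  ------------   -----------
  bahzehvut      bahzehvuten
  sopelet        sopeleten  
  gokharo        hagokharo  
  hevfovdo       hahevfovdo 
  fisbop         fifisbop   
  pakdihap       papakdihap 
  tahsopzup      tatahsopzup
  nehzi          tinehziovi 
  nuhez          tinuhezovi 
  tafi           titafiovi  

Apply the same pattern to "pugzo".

"pugzo" ends in -o. The stems ending in -o (gokharo → hagokharo, hevfovdo → hahevfovdo) add the prefix ha-.
The other patterns: stems ending in -t add -en; stems ending in -p repeat the first consonant+vowel as a prefix; stems ending in -i or -z add ti- … -ovi around the stem.
So pugzo → hapugzo.

hapugzo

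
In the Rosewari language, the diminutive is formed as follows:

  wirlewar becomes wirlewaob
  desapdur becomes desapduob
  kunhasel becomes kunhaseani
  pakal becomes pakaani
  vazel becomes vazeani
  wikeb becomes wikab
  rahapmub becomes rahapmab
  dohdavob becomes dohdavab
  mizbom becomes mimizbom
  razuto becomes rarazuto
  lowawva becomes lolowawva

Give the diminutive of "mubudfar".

mubudfaob

"mubudfar" ends in -r. The stems ending in -r (wirlewar → wirlewaob, desapdur → desapduob) drop the final letter and add -ob.
So mubudfar → mubudfaob.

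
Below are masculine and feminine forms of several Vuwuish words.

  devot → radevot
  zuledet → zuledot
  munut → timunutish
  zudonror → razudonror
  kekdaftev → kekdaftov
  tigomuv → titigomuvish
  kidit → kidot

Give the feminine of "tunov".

munut and devot both end in -t yet inflect differently (timunutish, radevot), so the final letter is not what conditions the rule; the last vowel is.
"tunov" has last vowel 'o'. The stems whose last vowel is 'o' (devot → radevot, zudonror → razudonror) add the prefix ra-.
The other patterns: stems whose last vowel is 'u' add ti- … -ish around the stem; stems whose last vowel is 'e' or 'i' change the last vowel to 'o'.
So tunov → ratunov.

ratunov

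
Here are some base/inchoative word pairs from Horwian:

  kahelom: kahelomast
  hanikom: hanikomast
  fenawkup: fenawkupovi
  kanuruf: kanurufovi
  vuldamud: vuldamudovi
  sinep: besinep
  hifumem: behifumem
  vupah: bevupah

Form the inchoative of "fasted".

befasted

"fasted" has last vowel 'e'. The stems whose last vowel is 'e' (sinep → besinep, hifumem → behifumem) add the prefix be-.
The other patterns: stems whose last vowel is 'o' add -ast; stems whose last vowel is 'u' add -ovi.
So fasted → befasted.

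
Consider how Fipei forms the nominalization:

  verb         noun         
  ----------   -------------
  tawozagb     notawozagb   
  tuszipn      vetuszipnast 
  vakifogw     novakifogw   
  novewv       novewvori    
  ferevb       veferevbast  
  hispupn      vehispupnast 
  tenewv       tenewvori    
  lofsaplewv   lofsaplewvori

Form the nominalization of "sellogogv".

tawozagb and ferevb both end in -b yet inflect differently (notawozagb, veferevbast), so the final letter is not what conditions the rule; the second-to-last letter is.
"sellogogv" has second-to-last letter 'g'. The stems whose second-to-last letter is 'g' (vakifogw → novakifogw, tawozagb → notawozagb) add the prefix no-.
The other patterns: stems whose second-to-last letter is 'w' add -ori; stems whose second-to-last letter is 'p' or 'v' add ve- … -ast around the stem.
So sellogogv → nosellogogv.

nosellogogv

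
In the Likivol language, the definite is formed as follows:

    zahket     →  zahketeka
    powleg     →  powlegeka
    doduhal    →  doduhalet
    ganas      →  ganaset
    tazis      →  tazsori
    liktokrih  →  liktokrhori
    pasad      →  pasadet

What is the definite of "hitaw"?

"hitaw" has last vowel 'a'. The stems whose last vowel is 'a' (pasad → pasadet, ganas → ganaset, doduhal → doduhalet) add -et.
The other patterns: stems whose last vowel is 'e' add -eka; stems whose last vowel is 'i' delete the last vowel and add -ori.
So hitaw → hitawet.

hitawet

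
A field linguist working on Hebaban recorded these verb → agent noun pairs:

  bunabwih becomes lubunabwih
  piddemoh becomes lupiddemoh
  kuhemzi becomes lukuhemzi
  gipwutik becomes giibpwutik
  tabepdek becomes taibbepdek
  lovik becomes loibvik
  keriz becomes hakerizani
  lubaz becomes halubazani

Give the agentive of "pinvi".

lupinvi

bunabwih and gipwutik both have last vowel 'i' yet inflect differently (lubunabwih, giibpwutik), so the last vowel is not what conditions the rule; the final letter is.
"pinvi" ends in -i. The one such stem in the data (kuhemzi → lukuhemzi) adds the prefix lu-, so the same rule applies.
The other patterns: stems ending in -k insert -ib- after the first vowel; stems ending in -z add ha- … -ani around the stem.
So pinvi → lupinvi.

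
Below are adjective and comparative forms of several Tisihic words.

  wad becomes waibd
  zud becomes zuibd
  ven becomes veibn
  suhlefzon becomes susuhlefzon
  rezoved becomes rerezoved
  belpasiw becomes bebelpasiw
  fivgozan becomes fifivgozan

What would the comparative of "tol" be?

ven and suhlefzon both end in -n yet inflect differently (veibn, susuhlefzon), so the final letter is not what conditions the rule; the number of vowels is.
"tol" has 1 vowel. The stems with 1 vowel (wad → waibd, zud → zuibd, ven → veibn) insert -ib- after the first vowel.
So tol → toibl.

toibl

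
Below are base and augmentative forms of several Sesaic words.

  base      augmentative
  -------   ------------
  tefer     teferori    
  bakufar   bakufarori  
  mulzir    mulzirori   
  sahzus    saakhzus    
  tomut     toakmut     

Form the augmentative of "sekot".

tefer and tomut both begin with t- yet inflect differently (teferori, toakmut), so the first letter is not what conditions the rule; the final letter is.
"sekot" ends in -t. The one such stem in the data (tomut → toakmut) inserts -ak- after the first vowel (as does sahzus), so the same rule applies.
So sekot → seakkot.

seakkot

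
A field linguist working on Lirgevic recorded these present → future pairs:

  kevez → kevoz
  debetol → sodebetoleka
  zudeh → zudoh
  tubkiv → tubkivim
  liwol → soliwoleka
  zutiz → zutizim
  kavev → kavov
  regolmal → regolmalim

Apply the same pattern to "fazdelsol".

kevez and zutiz both end in -z yet inflect differently (kevoz, zutizim), so the final letter is not what conditions the rule; the last vowel is.
"fazdelsol" has last vowel 'o'. The stems whose last vowel is 'o' (liwol → soliwoleka, debetol → sodebetoleka) add so- … -eka around the stem.
The other patterns: stems whose last vowel is 'e' change the last vowel to 'o'; stems whose last vowel is 'a' or 'i' add -im.
So fazdelsol → sofazdelsoleka.

sofazdelsoleka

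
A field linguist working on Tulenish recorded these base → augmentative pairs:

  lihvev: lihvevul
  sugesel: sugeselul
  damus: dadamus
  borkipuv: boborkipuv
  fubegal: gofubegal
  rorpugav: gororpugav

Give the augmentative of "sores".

lihvev and borkipuv both end in -v yet inflect differently (lihvevul, boborkipuv), so the final letter is not what conditions the rule; the last vowel is.
"sores" has last vowel 'e'. The stems whose last vowel is 'e' (lihvev → lihvevul, sugesel → sugeselul) add -ul.
The other patterns: stems whose last vowel is 'u' repeat the first consonant+vowel as a prefix; stems whose last vowel is 'a' add the prefix go-.
So sores → soresul.

soresul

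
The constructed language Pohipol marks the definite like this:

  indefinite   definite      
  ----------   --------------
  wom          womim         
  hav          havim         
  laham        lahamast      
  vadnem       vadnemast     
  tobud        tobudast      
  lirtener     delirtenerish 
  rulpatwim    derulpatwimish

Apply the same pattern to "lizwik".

wom and laham both end in -m yet inflect differently (womim, lahamast), so the final letter is not what conditions the rule; the number of vowels is.
"lizwik" has 2 vowels. The stems with 2 vowels (laham → lahamast, vadnem → vadnemast, tobud → tobudast) add -ast.
The other patterns: stems with 1 vowel add -im; stems with 3 vowels add de- … -ish around the stem.
So lizwik → lizwikast.

lizwikast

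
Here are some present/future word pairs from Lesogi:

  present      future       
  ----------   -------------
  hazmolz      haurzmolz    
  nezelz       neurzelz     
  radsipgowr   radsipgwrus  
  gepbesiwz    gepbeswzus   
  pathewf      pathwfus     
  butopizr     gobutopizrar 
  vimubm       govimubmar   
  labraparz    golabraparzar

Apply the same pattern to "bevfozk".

gobevfozkar

hazmolz and gepbesiwz both end in -z yet inflect differently (haurzmolz, gepbeswzus), so the final letter is not what conditions the rule; the second-to-last letter is.
"bevfozk" has second-to-last letter 'z'. The one such stem in the data (butopizr → gobutopizrar) adds go- … -ar around the stem, so the same rule applies.
So bevfozk → gobevfozkar.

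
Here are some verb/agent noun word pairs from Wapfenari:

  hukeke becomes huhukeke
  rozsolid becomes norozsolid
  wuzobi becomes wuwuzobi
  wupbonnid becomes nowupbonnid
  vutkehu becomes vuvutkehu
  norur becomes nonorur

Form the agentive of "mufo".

wuzobi and wupbonnid both have last vowel 'i' yet inflect differently (wuwuzobi, nowupbonnid), so the last vowel is not what conditions the rule; whether the stem ends in a vowel or a consonant is.
"mufo" ends in a vowel. The stems ending in a vowel (wuzobi → wuwuzobi, vutkehu → vuvutkehu, hukeke → huhukeke) repeat the first consonant+vowel as a prefix.
So mufo → mumufo.

mumufo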